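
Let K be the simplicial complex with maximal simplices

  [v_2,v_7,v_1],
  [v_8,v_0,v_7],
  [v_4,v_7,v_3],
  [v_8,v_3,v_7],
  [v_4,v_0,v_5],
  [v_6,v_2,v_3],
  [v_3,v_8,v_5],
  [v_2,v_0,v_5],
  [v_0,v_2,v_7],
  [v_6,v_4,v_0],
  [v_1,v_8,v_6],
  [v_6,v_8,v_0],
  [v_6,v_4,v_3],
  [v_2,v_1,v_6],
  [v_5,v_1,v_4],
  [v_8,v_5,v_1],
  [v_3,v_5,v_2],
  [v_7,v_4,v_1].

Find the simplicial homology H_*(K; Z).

Order the vertices as v_0 < v_1 < v_2 < v_3 < v_4 < v_5 < v_6 < v_7 < v_8. Listing each simplex with vertices in this order, K has dimension 2 with simplices:

  0-simplices (9): [v_0], [v_1], [v_2], [v_3], [v_4], [v_5], [v_6], [v_7], [v_8]
  1-simplices (27): (27 of them)
  2-simplices (18): (18 of them)

so the chain groups are C_0 ≅ Z^9, C_1 ≅ Z^27, C_2 ≅ Z^18.

∂_1: C_1 → C_0 maps an edge to its endpoints' difference, ∂[p,q] = q − p.
This gives a 9×27 integer matrix of rank 8; reducing to Smith normal form yields diagonal entries (1,1,1,1,1,1,1,1).

Boundary ∂_2: C_2 → C_1 acts by ∂[p,q,r] = [q,r] − [p,r] + [p,q]. For instance
  ∂[v_0,v_6,v_8] = [v_6,v_8] − [v_0,v_8] + [v_0,v_6],
  ∂[v_1,v_4,v_7] = [v_4,v_7] − [v_1,v_7] + [v_1,v_4].
The 27×18 boundary matrix has rank 17 and Smith normal form diag(1,1,1,1,1,1,1,1,1,1,1,1,1,1,1,1,1).

Computing H_k = (kernel of ∂_k) / (image of ∂_{k+1}):

  H_0: rank C_0 − rank ∂_1 = 9 − 8 = 1, and the invariant factors of ∂_1 are all 1, so H_0 = Z.
  H_1: rank ker ∂_1 − rank ∂_2 = (27 − 8) − 17 = 2, and the invariant factors of ∂_2 are all 1, so H_1 = Z^2.
  H_2: rank ker ∂_2 − rank ∂_3 = (18 − 17) − 0 = 1, and there is no ∂_3, so H_2 = Z.

H_0 ≅ Z,  H_1 ≅ Z^2,  H_2 ≅ Z.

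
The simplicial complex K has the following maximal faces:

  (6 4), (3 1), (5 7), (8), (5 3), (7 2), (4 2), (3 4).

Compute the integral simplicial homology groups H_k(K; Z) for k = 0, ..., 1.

Order the vertices as 1 < 2 < 3 < 4 < 5 < 6 < 7 < 8. Listing each simplex with vertices in this order, K has dimension 1 with simplices:

  0-simplices (8): [1], [2], [3], [4], [5], [6], [7], [8]
  1-simplices (7): [1,3], [2,4], [2,7], [3,4], [3,5], [4,6], [5,7]

Hence C_0 ≅ Z^8, C_1 ≅ Z^7.

∂_1: C_1 → C_0 maps an edge to its endpoints' difference, ∂[p,q] = q − p.
This gives a 8×7 integer matrix of rank 6; reducing to Smith normal form yields diagonal entries (1,1,1,1,1,1).

Computing H_k = (kernel of ∂_k) / (image of ∂_{k+1}):

  H_0: rank C_0 − rank ∂_1 = 8 − 6 = 2, and the invariant factors of ∂_1 are all 1, so H_0 = Z^2.
  H_1: rank ker ∂_1 − rank ∂_2 = (7 − 6) − 0 = 1, and there is no ∂_2, so H_1 = Z.

As a check, the Euler characteristic is 8 − 7 = 1, which agrees with 2 − 1 = 1.

H_0 ≅ Z^2,  H_1 ≅ Z.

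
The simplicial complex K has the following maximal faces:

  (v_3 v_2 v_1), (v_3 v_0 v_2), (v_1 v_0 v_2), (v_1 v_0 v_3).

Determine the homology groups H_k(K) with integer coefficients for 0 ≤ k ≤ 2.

H_0 = Z,  H_1 = 0,  H_2 = Z.

Take the total order v_0 < v_1 < v_2 < v_3 on the vertex set. Then K (dimension 2) consists of the simplices:

  0-simplices (4): [v_0], [v_1], [v_2], [v_3]
  1-simplices (6): [v_0,v_1], [v_0,v_2], [v_0,v_3], [v_1,v_2], [v_1,v_3], [v_2,v_3]
  2-simplices (4): [v_0,v_1,v_2], [v_0,v_1,v_3], [v_0,v_2,v_3], [v_1,v_2,v_3]

so the chain groups are C_0 ≅ Z^4, C_1 ≅ Z^6, C_2 ≅ Z^4.

∂_1: C_1 → C_0 is given by ∂[p,q] = [q] − [p].
As a 4×6 matrix over Z this has rank 3, with invariant factors (1,1,1).

The boundary map ∂_2: C_2 → C_1 sends each 2-simplex [p,q,r] to [q,r] − [p,r] + [p,q]. For instance
  ∂[v_1,v_2,v_3] = [v_2,v_3] − [v_1,v_3] + [v_1,v_2],
  ∂[v_0,v_1,v_2] = [v_1,v_2] − [v_0,v_2] + [v_0,v_1].
As a 6×4 matrix over Z this has rank 3, with invariant factors (1,1,1).

Reading off H_k = ker ∂_k / im ∂_{k+1}:

  H_0: rank C_0 − rank ∂_1 = 4 − 3 = 1, and the invariant factors of ∂_1 are all 1, so H_0 ≅ Z.
  H_1: rank ker ∂_1 − rank ∂_2 = (6 − 3) − 3 = 0, and the invariant factors of ∂_2 are all 1, so H_1 ≅ 0.
  H_2: rank ker ∂_2 − rank ∂_3 = (4 − 3) − 0 = 1, and there is no ∂_3, so H_2 ≅ Z.

(K is a triangulation of the 2-sphere S^2.)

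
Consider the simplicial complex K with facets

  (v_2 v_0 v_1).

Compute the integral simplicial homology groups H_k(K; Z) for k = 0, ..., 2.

H_0 ≅ Z,  H_1 = 0,  H_2 = 0.

We work with the vertex ordering v_0 < v_1 < v_2. The simplices of K, each written with vertices in increasing order, are:

  0-simplices (3): [v_0], [v_1], [v_2]
  1-simplices (3): [v_0,v_1], [v_0,v_2], [v_1,v_2]
  2-simplices (1): [v_0,v_1,v_2]

giving chain groups C_0 ≅ Z^3, C_1 ≅ Z^3, C_2 ≅ Z^1.

∂_1: C_1 → C_0 maps an edge to its endpoints' difference, ∂[p,q] = q − p.
This gives a 3×3 integer matrix of rank 2; reducing to Smith normal form yields diagonal entries (1,1).

∂_2: C_2 → C_1 maps a triangle to the signed sum of its edges. For instance
  ∂[v_0,v_1,v_2] = [v_1,v_2] − [v_0,v_2] + [v_0,v_1].
The resulting 3×1 matrix has rank 1, and its Smith normal form has invariant factors (1).

From H_k ≅ ker(∂_k) / im(∂_{k+1}) we obtain:

  H_0: rank C_0 − rank ∂_1 = 3 − 2 = 1, and the invariant factors of ∂_1 are all 1, so H_0 = Z.
  H_1: rank ker ∂_1 − rank ∂_2 = (3 − 2) − 1 = 0, and the invariant factors of ∂_2 are all 1, so H_1 = 0.
  H_2: rank ker ∂_2 − rank ∂_3 = (1 − 1) − 0 = 0, and there is no ∂_3, so H_2 = 0.

As a check, the Euler characteristic is 3 − 3 + 1 = 1, which agrees with 1 − 0 + 0 = 1.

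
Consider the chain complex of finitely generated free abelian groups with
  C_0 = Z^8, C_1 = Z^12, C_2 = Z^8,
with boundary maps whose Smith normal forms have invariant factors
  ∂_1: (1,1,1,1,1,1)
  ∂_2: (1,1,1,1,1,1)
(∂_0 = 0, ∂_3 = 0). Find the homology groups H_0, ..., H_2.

H_0 ≅ Z^2,  H_1 = 0,  H_2 ≅ Z^2.

H_0: b_0 = 8 − 0 − 6 = 2; torsion from ∂_1 factors > 1: none. So H_0 ≅ Z^2.
H_1: b_1 = 12 − 6 − 6 = 0; torsion from ∂_2 factors > 1: none. So H_1 ≅ 0.
H_2: b_2 = 8 − 6 − 0 = 2; torsion from ∂_3 factors > 1: none. So H_2 ≅ Z^2.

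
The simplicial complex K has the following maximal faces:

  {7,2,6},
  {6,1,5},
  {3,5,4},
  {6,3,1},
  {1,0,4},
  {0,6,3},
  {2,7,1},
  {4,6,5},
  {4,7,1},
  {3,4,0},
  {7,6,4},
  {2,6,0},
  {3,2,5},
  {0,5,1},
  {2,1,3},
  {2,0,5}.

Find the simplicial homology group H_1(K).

Fix the vertex order 0 < 1 < 2 < 3 < 4 < 5 < 6 < 7 and write every simplex with vertices in increasing order. Then dim K = 2 and the simplices of K are:

  0-simplices (8): [0], [1], [2], [3], [4], [5], [6], [7]
  1-simplices (24): (24 of them)
  2-simplices (16): [0,1,4], [0,1,5], [0,2,5], [0,2,6], [0,3,4], [0,3,6], [1,2,3], [1,2,7], [1,3,6], [1,4,7], [1,5,6], [2,3,5], [2,6,7], [3,4,5], [4,5,6], [4,6,7]

so the chain groups are C_0 ≅ Z^8, C_1 ≅ Z^24, C_2 ≅ Z^16.

Boundary ∂_1: C_1 → C_0 is given by ∂[p,q] = [q] − [p]. For instance
  ∂[2,7] = [7] − [2].
The resulting 8×24 matrix has rank 7, and its Smith normal form has invariant factors (1,1,1,1,1,1,1).

Boundary ∂_2: C_2 → C_1 maps a triangle to the signed sum of its edges. For instance
  ∂[2,6,7] = [6,7] − [2,7] + [2,6],
  ∂[0,2,5] = [2,5] − [0,5] + [0,2].
The resulting 24×16 matrix has rank 15, and its Smith normal form has invariant factors (1,1,1,1,1,1,1,1,1,1,1,1,1,1,1).

Now H_k = ker ∂_k / im ∂_{k+1}, so:

  H_1: rank ker ∂_1 − rank ∂_2 = (24 − 7) − 15 = 2, and the invariant factors of ∂_2 are all 1, so H_1 ≅ Z^2.

H_1 = Z^2.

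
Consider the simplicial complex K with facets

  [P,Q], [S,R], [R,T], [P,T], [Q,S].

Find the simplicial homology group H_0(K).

H_0 = Z.

K has 5 vertices, 5 edges.
rank ∂_0 = 0, rank ∂_1 = 4 ⇒ b_0 = 5 − 0 − 4 = 1; all invariant factors of ∂_1 are 1 so no torsion. So H_0 = Z.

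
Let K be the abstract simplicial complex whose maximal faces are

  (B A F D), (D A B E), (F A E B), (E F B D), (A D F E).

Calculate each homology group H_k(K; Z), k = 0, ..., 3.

H_0 = Z,  H_1 = 0,  H_2 = 0,  H_3 = Z.

K has 5 vertices, 10 edges, 10 triangles, 5 3-simplices.
rank ∂_0 = 0, rank ∂_1 = 4 ⇒ b_0 = 5 − 0 − 4 = 1; all invariant factors of ∂_1 are 1 so no torsion. So H_0 ≅ Z.
rank ∂_1 = 4, rank ∂_2 = 6 ⇒ b_1 = 10 − 4 − 6 = 0; all invariant factors of ∂_2 are 1 so no torsion. So H_1 ≅ 0.
rank ∂_2 = 6, rank ∂_3 = 4 ⇒ b_2 = 10 − 6 − 4 = 0; all invariant factors of ∂_3 are 1 so no torsion. So H_2 ≅ 0.
rank ∂_3 = 4, rank ∂_4 = 0 ⇒ b_3 = 5 − 4 − 0 = 1. So H_3 ≅ Z.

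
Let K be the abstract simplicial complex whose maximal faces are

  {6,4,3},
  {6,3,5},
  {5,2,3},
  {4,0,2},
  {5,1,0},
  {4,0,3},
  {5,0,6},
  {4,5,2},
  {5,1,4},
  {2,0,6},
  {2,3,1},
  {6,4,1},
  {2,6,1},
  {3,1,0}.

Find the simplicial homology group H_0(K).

Take the total order 0 < 1 < 2 < 3 < 4 < 5 < 6 on the vertex set. Then K (dimension 2) consists of the simplices:

  0-simplices (7): [0], [1], [2], [3], [4], [5], [6]
  1-simplices (21): [0,1], [0,2], [0,3], [0,4], [0,5], [0,6], [1,2], [1,3], [1,4], [1,5], [1,6], [2,3], [2,4], [2,5], [2,6], [3,4], [3,5], [3,6], [4,5], [4,6], [5,6]
  2-simplices (14): [0,1,3], [0,1,5], [0,2,4], [0,2,6], [0,3,4], [0,5,6], [1,2,3], [1,2,6], [1,4,5], [1,4,6], [2,3,5], [2,4,5], [3,4,6], [3,5,6]

so the chain groups are C_0 ≅ Z^7, C_1 ≅ Z^21, C_2 ≅ Z^14.

∂_1: C_1 → C_0 sends each edge [p,q] (with p < q) to q − p. For instance
  ∂[2,6] = [6] − [2].
As a 7×21 matrix over Z this has rank 6, with invariant factors (1,1,1,1,1,1).

The boundary map ∂_2: C_2 → C_1 sends each 2-simplex [p,q,r] to [q,r] − [p,r] + [p,q]. For instance
  ∂[1,2,6] = [2,6] − [1,6] + [1,2],
  ∂[1,2,3] = [2,3] − [1,3] + [1,2].
This gives a 21×14 integer matrix of rank 13; reducing to Smith normal form yields diagonal entries (1,1,1,1,1,1,1,1,1,1,1,1,1).

From H_k ≅ ker(∂_k) / im(∂_{k+1}) we obtain:

  H_0: rank C_0 − rank ∂_1 = 7 − 6 = 1, and the invariant factors of ∂_1 are all 1, so H_0 ≅ Z.

H_0 = Z.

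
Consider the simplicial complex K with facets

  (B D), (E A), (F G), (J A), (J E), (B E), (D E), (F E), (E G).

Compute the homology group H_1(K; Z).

Take the total order A < B < D < E < F < G < J on the vertex set. Then K (dimension 1) consists of the simplices:

  0-simplices (7): A, B, D, E, F, G, J
  1-simplices (9): AE, AJ, BD, BE, DE, EF, EG, EJ, FG

so the chain groups are C_0 ≅ Z^7, C_1 ≅ Z^9.

∂_1: C_1 → C_0 is given by ∂[p,q] = [q] − [p]. For instance
  ∂DE = E − D.
This gives a 7×9 integer matrix of rank 6; reducing to Smith normal form yields diagonal entries (1,1,1,1,1,1).

Computing H_k = (kernel of ∂_k) / (image of ∂_{k+1}):

  H_1: rank ker ∂_1 − rank ∂_2 = (9 − 6) − 0 = 3, and there is no ∂_2, so H_1 ≅ Z^3.

H_1 = Z^3.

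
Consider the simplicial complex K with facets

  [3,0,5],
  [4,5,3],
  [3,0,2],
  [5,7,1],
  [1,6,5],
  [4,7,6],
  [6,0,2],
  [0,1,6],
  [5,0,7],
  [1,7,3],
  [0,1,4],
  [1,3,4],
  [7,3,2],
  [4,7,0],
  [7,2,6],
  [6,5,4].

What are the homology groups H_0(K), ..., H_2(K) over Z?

H_0 = Z,  H_1 = Z^2,  H_2 = Z.

Take the total order 0 < 1 < 2 < 3 < 4 < 5 < 6 < 7 on the vertex set. Then K (dimension 2) consists of the simplices:

  0-simplices (8): [0], [1], [2], [3], [4], [5], [6], [7]
  1-simplices (24): (24 of them)
  2-simplices (16): [0,1,4], [0,1,6], [0,2,3], [0,2,6], [0,3,5], [0,4,7], [0,5,7], [1,3,4], [1,3,7], [1,5,6], [1,5,7], [2,3,7], [2,6,7], [3,4,5], [4,5,6], [4,6,7]

giving chain groups C_0 ≅ Z^8, C_1 ≅ Z^24, C_2 ≅ Z^16.

∂_1: C_1 → C_0 maps an edge to its endpoints' difference, ∂[p,q] = q − p. For instance
  ∂[0,4] = [4] − [0].
As a 8×24 matrix over Z this has rank 7, with invariant factors (1,1,1,1,1,1,1).

The boundary map ∂_2: C_2 → C_1 maps a triangle to the signed sum of its edges. For instance
  ∂[3,4,5] = [4,5] − [3,5] + [3,4],
  ∂[0,2,3] = [2,3] − [0,3] + [0,2].
The 24×16 boundary matrix has rank 15 and Smith normal form diag(1,1,1,1,1,1,1,1,1,1,1,1,1,1,1).

From H_k ≅ ker(∂_k) / im(∂_{k+1}) we obtain:

  H_0: rank C_0 − rank ∂_1 = 8 − 7 = 1, and the invariant factors of ∂_1 are all 1, so H_0 = Z.
  H_1: rank ker ∂_1 − rank ∂_2 = (24 − 7) − 15 = 2, and the invariant factors of ∂_2 are all 1, so H_1 = Z^2.
  H_2: rank ker ∂_2 − rank ∂_3 = (16 − 15) − 0 = 1, and there is no ∂_3, so H_2 = Z.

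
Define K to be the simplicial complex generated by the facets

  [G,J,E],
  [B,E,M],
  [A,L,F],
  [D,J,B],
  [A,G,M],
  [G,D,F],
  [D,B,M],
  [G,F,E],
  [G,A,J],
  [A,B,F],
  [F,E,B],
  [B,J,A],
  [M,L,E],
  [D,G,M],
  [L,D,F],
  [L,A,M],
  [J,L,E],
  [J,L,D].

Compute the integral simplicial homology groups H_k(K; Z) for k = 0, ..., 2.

Take the total order A < B < D < E < F < G < J < L < M on the vertex set. Then K (dimension 2) consists of the simplices:

  0-simplices (9): A, B, D, E, F, G, J, L, M
  1-simplices (27): AB, AF, AG, AJ, AL, AM, BD, BE, BF, BJ, BM, DF, DG, DJ, DL, DM, EF, EG, EJ, EL, EM, FG, FL, GJ, GM, JL, LM
  2-simplices (18): ABF, ABJ, AFL, AGJ, AGM, ALM, BDJ, BDM, BEF, BEM, DFG, DFL, DGM, DJL, EFG, EGJ, EJL, ELM

so the chain groups are C_0 ≅ Z^9, C_1 ≅ Z^27, C_2 ≅ Z^18.

The boundary map ∂_1: C_1 → C_0 sends each edge [p,q] (with p < q) to q − p. For instance
  ∂DL = L − D.
As a 9×27 matrix over Z this has rank 8, with invariant factors (1,1,1,1,1,1,1,1).

∂_2: C_2 → C_1 maps a triangle to the signed sum of its edges. For instance
  ∂DJL = JL − DL + DJ,
  ∂ELM = LM − EM + EL.
This gives a 27×18 integer matrix of rank 17; reducing to Smith normal form yields diagonal entries (1,1,1,1,1,1,1,1,1,1,1,1,1,1,1,1,1).

From H_k ≅ ker(∂_k) / im(∂_{k+1}) we obtain:

  H_0: rank C_0 − rank ∂_1 = 9 − 8 = 1, and the invariant factors of ∂_1 are all 1, so H_0 ≅ Z.
  H_1: rank ker ∂_1 − rank ∂_2 = (27 − 8) − 17 = 2, and the invariant factors of ∂_2 are all 1, so H_1 ≅ Z^2.
  H_2: rank ker ∂_2 − rank ∂_3 = (18 − 17) − 0 = 1, and there is no ∂_3, so H_2 ≅ Z.

(K is a triangulation of the torus T^2.)

H_0 = Z,  H_1 = Z^2,  H_2 = Z.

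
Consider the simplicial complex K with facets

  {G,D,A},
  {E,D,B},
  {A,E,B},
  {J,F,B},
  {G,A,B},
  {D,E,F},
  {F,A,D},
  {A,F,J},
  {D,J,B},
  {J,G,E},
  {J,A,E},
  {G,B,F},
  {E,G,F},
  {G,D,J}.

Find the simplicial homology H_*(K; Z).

Fix the vertex order A < B < D < E < F < G < J and write every simplex with vertices in increasing order. Then dim K = 2 and the simplices of K are:

  0-simplices (7): A, B, D, E, F, G, J
  1-simplices (21): AB, AD, AE, AF, AG, AJ, BD, BE, BF, BG, BJ, DE, DF, DG, DJ, EF, EG, EJ, FG, FJ, GJ
  2-simplices (14): ABE, ABG, ADF, ADG, AEJ, AFJ, BDE, BDJ, BFG, BFJ, DEF, DGJ, EFG, EGJ

so the chain groups are C_0 ≅ Z^7, C_1 ≅ Z^21, C_2 ≅ Z^14.

∂_1: C_1 → C_0 maps an edge to its endpoints' difference, ∂[p,q] = q − p. For instance
  ∂DJ = J − D.
As a 7×21 matrix over Z this has rank 6, with invariant factors (1,1,1,1,1,1).

Boundary ∂_2: C_2 → C_1 acts by ∂[p,q,r] = [q,r] − [p,r] + [p,q]. For instance
  ∂EFG = FG − EG + EF,
  ∂AFJ = FJ − AJ + AF.
As a 21×14 matrix over Z this has rank 13, with invariant factors (1,1,1,1,1,1,1,1,1,1,1,1,1).

From H_k ≅ ker(∂_k) / im(∂_{k+1}) we obtain:

  H_0: rank C_0 − rank ∂_1 = 7 − 6 = 1, and the invariant factors of ∂_1 are all 1, so H_0 = Z.
  H_1: rank ker ∂_1 − rank ∂_2 = (21 − 6) − 13 = 2, and the invariant factors of ∂_2 are all 1, so H_1 = Z^2.
  H_2: rank ker ∂_2 − rank ∂_3 = (14 − 13) − 0 = 1, and there is no ∂_3, so H_2 = Z.

As a check, the Euler characteristic is 7 − 21 + 14 = 0, which agrees with 1 − 2 + 1 = 0.

H_0 = Z,  H_1 = Z^2,  H_2 = Z.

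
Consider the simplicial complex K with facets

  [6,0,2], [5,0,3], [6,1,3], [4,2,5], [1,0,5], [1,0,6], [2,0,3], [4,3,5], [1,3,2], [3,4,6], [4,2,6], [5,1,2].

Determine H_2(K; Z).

Order the vertices as 0 < 1 < 2 < 3 < 4 < 5 < 6. Listing each simplex with vertices in this order, K has dimension 2 with simplices:

  0-simplices (7): [0], [1], [2], [3], [4], [5], [6]
  1-simplices (18): [0,1], [0,2], [0,3], [0,5], [0,6], [1,2], [1,3], [1,5], [1,6], [2,3], [2,4], [2,5], [2,6], [3,4], [3,5], [3,6], [4,5], [4,6]
  2-simplices (12): [0,1,5], [0,1,6], [0,2,3], [0,2,6], [0,3,5], [1,2,3], [1,2,5], [1,3,6], [2,4,5], [2,4,6], [3,4,5], [3,4,6]

giving chain groups C_0 ≅ Z^7, C_1 ≅ Z^18, C_2 ≅ Z^12.

∂_1: C_1 → C_0 is given by ∂[p,q] = [q] − [p]. For instance
  ∂[0,1] = [1] − [0].
This gives a 7×18 integer matrix of rank 6; reducing to Smith normal form yields diagonal entries (1,1,1,1,1,1).

Boundary ∂_2: C_2 → C_1 sends each 2-simplex [p,q,r] to [q,r] − [p,r] + [p,q]. For instance
  ∂[1,2,3] = [2,3] − [1,3] + [1,2],
  ∂[1,2,5] = [2,5] − [1,5] + [1,2].
The resulting 18×12 matrix has rank 12, and its Smith normal form has invariant factors (1,1,1,1,1,1,1,1,1,1,1,2).

Now H_k = ker ∂_k / im ∂_{k+1}, so:

  H_2: rank ker ∂_2 − rank ∂_3 = (12 − 12) − 0 = 0, and there is no ∂_3, so H_2 = 0.

H_2 = 0.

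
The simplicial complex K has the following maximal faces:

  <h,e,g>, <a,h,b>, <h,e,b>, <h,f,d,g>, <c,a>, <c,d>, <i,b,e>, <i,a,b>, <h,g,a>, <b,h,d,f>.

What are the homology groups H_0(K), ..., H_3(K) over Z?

Take the total order a < b < c < d < e < f < g < h < i on the vertex set. Then K (dimension 3) consists of the simplices:

  0-simplices (9): a, b, c, d, e, f, g, h, i
  1-simplices (20): ab, ac, ag, ah, ai, bd, be, bf, bh, bi, cd, df, dg, dh, eg, eh, ei, fg, fh, gh
  2-simplices (13): abh, abi, agh, bdf, bdh, beh, bei, bfh, dfg, dfh, dgh, egh, fgh
  3-simplices (2): bdfh, dfgh

Hence C_0 ≅ Z^9, C_1 ≅ Z^20, C_2 ≅ Z^13, C_3 ≅ Z^2.

The boundary map ∂_1: C_1 → C_0 sends each edge [p,q] (with p < q) to q − p.
The 9×20 boundary matrix has rank 8 and Smith normal form diag(1,1,1,1,1,1,1,1).

Boundary ∂_2: C_2 → C_1 acts by ∂[p,q,r] = [q,r] − [p,r] + [p,q]. For instance
  ∂beh = eh − bh + be,
  ∂dgh = gh − dh + dg.
As a 20×13 matrix over Z this has rank 11, with invariant factors (1,1,1,1,1,1,1,1,1,1,1).

Boundary ∂_3: C_3 → C_2 sends each 3-simplex σ to the alternating sum Σ_i (−1)^i (σ with its i-th vertex removed). For instance
  ∂dfgh = fgh − dgh + dfh − dfg,
  ∂bdfh = dfh − bfh + bdh − bdf.
The resulting 13×2 matrix has rank 2, and its Smith normal form has invariant factors (1,1).

Computing H_k = (kernel of ∂_k) / (image of ∂_{k+1}):

  H_0: rank C_0 − rank ∂_1 = 9 − 8 = 1, and the invariant factors of ∂_1 are all 1, so H_0 = Z.
  H_1: rank ker ∂_1 − rank ∂_2 = (20 − 8) − 11 = 1, and the invariant factors of ∂_2 are all 1, so H_1 = Z.
  H_2: rank ker ∂_2 − rank ∂_3 = (13 − 11) − 2 = 0, and the invariant factors of ∂_3 are all 1, so H_2 = 0.
  H_3: rank ker ∂_3 − rank ∂_4 = (2 − 2) − 0 = 0, and there is no ∂_4, so H_3 = 0.

H_0 ≅ Z,  H_1 ≅ Z,  H_2 = 0,  H_3 = 0.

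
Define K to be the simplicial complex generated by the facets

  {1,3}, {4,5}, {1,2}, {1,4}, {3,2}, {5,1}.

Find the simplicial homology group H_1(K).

Fix the vertex order 1 < 2 < 3 < 4 < 5 and write every simplex with vertices in increasing order. Then dim K = 1 and the simplices of K are:

  0-simplices (5): [1], [2], [3], [4], [5]
  1-simplices (6): [1,2], [1,3], [1,4], [1,5], [2,3], [4,5]

giving chain groups C_0 ≅ Z^5, C_1 ≅ Z^6.

∂_1: C_1 → C_0 is given by ∂[p,q] = [q] − [p].
The 5×6 boundary matrix has rank 4 and Smith normal form diag(1,1,1,1).

Computing H_k = (kernel of ∂_k) / (image of ∂_{k+1}):

  H_1: rank ker ∂_1 − rank ∂_2 = (6 − 4) − 0 = 2, and there is no ∂_2, so H_1 = Z^2.

H_1 = Z^2.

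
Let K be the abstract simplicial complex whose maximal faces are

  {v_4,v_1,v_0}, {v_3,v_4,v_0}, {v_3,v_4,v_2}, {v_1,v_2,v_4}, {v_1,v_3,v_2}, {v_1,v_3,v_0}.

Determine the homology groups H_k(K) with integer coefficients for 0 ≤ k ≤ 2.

K has 5 vertices, 9 edges, 6 triangles.
rank ∂_0 = 0, rank ∂_1 = 4 ⇒ b_0 = 5 − 0 − 4 = 1; all invariant factors of ∂_1 are 1 so no torsion. So H_0 ≅ Z.
rank ∂_1 = 4, rank ∂_2 = 5 ⇒ b_1 = 9 − 4 − 5 = 0; all invariant factors of ∂_2 are 1 so no torsion. So H_1 ≅ 0.
rank ∂_2 = 5, rank ∂_3 = 0 ⇒ b_2 = 6 − 5 − 0 = 1. So H_2 ≅ Z.

H_0 = Z,  H_1 = 0,  H_2 = Z.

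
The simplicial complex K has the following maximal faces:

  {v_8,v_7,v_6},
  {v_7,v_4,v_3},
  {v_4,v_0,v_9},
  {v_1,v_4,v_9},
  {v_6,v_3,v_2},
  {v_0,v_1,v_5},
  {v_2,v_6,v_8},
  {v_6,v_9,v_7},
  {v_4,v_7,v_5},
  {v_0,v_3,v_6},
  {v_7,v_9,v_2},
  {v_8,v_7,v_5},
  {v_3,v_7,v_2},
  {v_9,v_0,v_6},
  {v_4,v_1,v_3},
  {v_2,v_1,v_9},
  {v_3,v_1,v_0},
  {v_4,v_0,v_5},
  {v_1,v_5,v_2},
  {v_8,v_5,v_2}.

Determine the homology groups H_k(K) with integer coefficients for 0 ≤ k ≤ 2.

H_0 = Z,  H_1 = Z × Z/2,  H_2 = 0.

We work with the vertex ordering v_0 < v_1 < v_2 < v_3 < v_4 < v_5 < v_6 < v_7 < v_8 < v_9. The simplices of K, each written with vertices in increasing order, are:

  0-simplices (10): [v_0], [v_1], [v_2], [v_3], [v_4], [v_5], [v_6], [v_7], [v_8], [v_9]
  1-simplices (30): (30 of them)
  2-simplices (20): (20 of them)

giving chain groups C_0 ≅ Z^10, C_1 ≅ Z^30, C_2 ≅ Z^20.

The boundary map ∂_1: C_1 → C_0 sends each edge [p,q] (with p < q) to q − p.
This gives a 10×30 integer matrix of rank 9; reducing to Smith normal form yields diagonal entries (1,1,1,1,1,1,1,1,1).

The boundary map ∂_2: C_2 → C_1 acts by ∂[p,q,r] = [q,r] − [p,r] + [p,q]. For instance
  ∂[v_1,v_4,v_9] = [v_4,v_9] − [v_1,v_9] + [v_1,v_4],
  ∂[v_0,v_1,v_5] = [v_1,v_5] − [v_0,v_5] + [v_0,v_1].
As a 30×20 matrix over Z this has rank 20, with invariant factors (1,1,1,1,1,1,1,1,1,1,1,1,1,1,1,1,1,1,1,2).

Reading off H_k = ker ∂_k / im ∂_{k+1}:

  H_0: rank C_0 − rank ∂_1 = 10 − 9 = 1, and the invariant factors of ∂_1 are all 1, so H_0 = Z.
  H_1: rank ker ∂_1 − rank ∂_2 = (30 − 9) − 20 = 1, and ∂_2 has invariant factor 2 > 1, so H_1 = Z × Z/2.
  H_2: rank ker ∂_2 − rank ∂_3 = (20 − 20) − 0 = 0, and there is no ∂_3, so H_2 = 0.

As a check, the Euler characteristic is 10 − 30 + 20 = 0, which agrees with 1 − 1 + 0 = 0.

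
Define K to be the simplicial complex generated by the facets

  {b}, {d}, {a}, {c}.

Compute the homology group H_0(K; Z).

H_0 = Z^4.

Order the vertices as a < b < c < d. Listing each simplex with vertices in this order, K has dimension 0 with simplices:

  0-simplices (4): a, b, c, d

Hence C_0 ≅ Z^4.

From H_k ≅ ker(∂_k) / im(∂_{k+1}) we obtain:

  H_0: rank C_0 − rank ∂_1 = 4 − 0 = 4, and there is no ∂_1, so H_0 ≅ Z^4.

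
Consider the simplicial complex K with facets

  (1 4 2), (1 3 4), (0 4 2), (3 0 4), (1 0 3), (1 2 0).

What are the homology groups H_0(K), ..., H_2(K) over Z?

H_0 = Z,  H_1 = 0,  H_2 = Z.

Take the total order 0 < 1 < 2 < 3 < 4 on the vertex set. Then K (dimension 2) consists of the simplices:

  0-simplices (5): [0], [1], [2], [3], [4]
  1-simplices (9): [0,1], [0,2], [0,3], [0,4], [1,2], [1,3], [1,4], [2,4], [3,4]
  2-simplices (6): [0,1,2], [0,1,3], [0,2,4], [0,3,4], [1,2,4], [1,3,4]

giving chain groups C_0 ≅ Z^5, C_1 ≅ Z^9, C_2 ≅ Z^6.

Boundary ∂_1: C_1 → C_0 is given by ∂[p,q] = [q] − [p]. For instance
  ∂[0,1] = [1] − [0].
The resulting 5×9 matrix has rank 4, and its Smith normal form has invariant factors (1,1,1,1).

The boundary map ∂_2: C_2 → C_1 maps a triangle to the signed sum of its edges. For instance
  ∂[0,3,4] = [3,4] − [0,4] + [0,3],
  ∂[0,1,3] = [1,3] − [0,3] + [0,1].
The 9×6 boundary matrix has rank 5 and Smith normal form diag(1,1,1,1,1).

From H_k ≅ ker(∂_k) / im(∂_{k+1}) we obtain:

  H_0: rank C_0 − rank ∂_1 = 5 − 4 = 1, and the invariant factors of ∂_1 are all 1, so H_0 ≅ Z.
  H_1: rank ker ∂_1 − rank ∂_2 = (9 − 4) − 5 = 0, and the invariant factors of ∂_2 are all 1, so H_1 ≅ 0.
  H_2: rank ker ∂_2 − rank ∂_3 = (6 − 5) − 0 = 1, and there is no ∂_3, so H_2 ≅ Z.

(K is a triangulation of the 2-sphere S^2.)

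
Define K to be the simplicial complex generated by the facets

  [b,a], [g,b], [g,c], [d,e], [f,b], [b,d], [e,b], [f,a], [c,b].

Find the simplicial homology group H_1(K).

Fix the vertex order a < b < c < d < e < f < g and write every simplex with vertices in increasing order. Then dim K = 1 and the simplices of K are:

  0-simplices (7): a, b, c, d, e, f, g
  1-simplices (9): ab, af, bc, bd, be, bf, bg, cg, de

Hence C_0 ≅ Z^7, C_1 ≅ Z^9.

∂_1: C_1 → C_0 sends each edge [p,q] (with p < q) to q − p.
This gives a 7×9 integer matrix of rank 6; reducing to Smith normal form yields diagonal entries (1,1,1,1,1,1).

From H_k ≅ ker(∂_k) / im(∂_{k+1}) we obtain:

  H_1: rank ker ∂_1 − rank ∂_2 = (9 − 6) − 0 = 3, and there is no ∂_2, so H_1 ≅ Z^3.

H_1 = Z^3.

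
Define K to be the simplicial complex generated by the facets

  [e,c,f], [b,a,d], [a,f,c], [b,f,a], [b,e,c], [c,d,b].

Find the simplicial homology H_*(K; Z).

K has 6 vertices, 12 edges, 6 triangles.
rank ∂_0 = 0, rank ∂_1 = 5 ⇒ b_0 = 6 − 0 − 5 = 1; all invariant factors of ∂_1 are 1 so no torsion. So H_0 = Z.
rank ∂_1 = 5, rank ∂_2 = 6 ⇒ b_1 = 12 − 5 − 6 = 1; all invariant factors of ∂_2 are 1 so no torsion. So H_1 = Z.
rank ∂_2 = 6, rank ∂_3 = 0 ⇒ b_2 = 6 − 6 − 0 = 0. So H_2 = 0.

H_0 = Z,  H_1 = Z,  H_2 = 0.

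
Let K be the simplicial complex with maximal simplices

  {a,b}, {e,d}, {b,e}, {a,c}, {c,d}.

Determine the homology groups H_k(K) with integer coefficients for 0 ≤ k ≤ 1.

H_0 = Z,  H_1 = Z.

K has 5 vertices, 5 edges.
rank ∂_0 = 0, rank ∂_1 = 4 ⇒ b_0 = 5 − 0 − 4 = 1; all invariant factors of ∂_1 are 1 so no torsion. So H_0 = Z.
rank ∂_1 = 4, rank ∂_2 = 0 ⇒ b_1 = 5 − 4 − 0 = 1. So H_1 = Z.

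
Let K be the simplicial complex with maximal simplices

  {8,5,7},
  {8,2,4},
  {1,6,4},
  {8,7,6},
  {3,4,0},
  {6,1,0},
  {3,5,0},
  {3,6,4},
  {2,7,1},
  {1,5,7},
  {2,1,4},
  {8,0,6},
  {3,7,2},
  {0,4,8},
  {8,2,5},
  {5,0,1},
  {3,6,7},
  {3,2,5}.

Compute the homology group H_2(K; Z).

We work with the vertex ordering 0 < 1 < 2 < 3 < 4 < 5 < 6 < 7 < 8. The simplices of K, each written with vertices in increasing order, are:

  0-simplices (9): [0], [1], [2], [3], [4], [5], [6], [7], [8]
  1-simplices (27): (27 of them)
  2-simplices (18): [0,1,5], [0,1,6], [0,3,4], [0,3,5], [0,4,8], [0,6,8], [1,2,4], [1,2,7], [1,4,6], [1,5,7], [2,3,5], [2,3,7], [2,4,8], [2,5,8], [3,4,6], [3,6,7], [5,7,8], [6,7,8]

giving chain groups C_0 ≅ Z^9, C_1 ≅ Z^27, C_2 ≅ Z^18.

The boundary map ∂_1: C_1 → C_0 sends each edge [p,q] (with p < q) to q − p.
This gives a 9×27 integer matrix of rank 8; reducing to Smith normal form yields diagonal entries (1,1,1,1,1,1,1,1).

Boundary ∂_2: C_2 → C_1 acts by ∂[p,q,r] = [q,r] − [p,r] + [p,q]. For instance
  ∂[1,2,4] = [2,4] − [1,4] + [1,2],
  ∂[1,4,6] = [4,6] − [1,6] + [1,4].
The resulting 27×18 matrix has rank 18, and its Smith normal form has invariant factors (1,1,1,1,1,1,1,1,1,1,1,1,1,1,1,1,1,2).

Computing H_k = (kernel of ∂_k) / (image of ∂_{k+1}):

  H_2: rank ker ∂_2 − rank ∂_3 = (18 − 18) − 0 = 0, and there is no ∂_3, so H_2 ≅ 0.

(K is a triangulation of the Klein bottle.)

H_2 ≅ 0.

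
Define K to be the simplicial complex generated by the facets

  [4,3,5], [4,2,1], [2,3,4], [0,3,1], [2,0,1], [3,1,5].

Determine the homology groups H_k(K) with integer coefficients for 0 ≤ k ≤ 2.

K has 6 vertices, 12 edges, 6 triangles.
rank ∂_0 = 0, rank ∂_1 = 5 ⇒ b_0 = 6 − 0 − 5 = 1; all invariant factors of ∂_1 are 1 so no torsion. So H_0 = Z.
rank ∂_1 = 5, rank ∂_2 = 6 ⇒ b_1 = 12 − 5 − 6 = 1; all invariant factors of ∂_2 are 1 so no torsion. So H_1 = Z.
rank ∂_2 = 6, rank ∂_3 = 0 ⇒ b_2 = 6 − 6 − 0 = 0. So H_2 = 0.

H_0 ≅ Z,  H_1 ≅ Z,  H_2 = 0.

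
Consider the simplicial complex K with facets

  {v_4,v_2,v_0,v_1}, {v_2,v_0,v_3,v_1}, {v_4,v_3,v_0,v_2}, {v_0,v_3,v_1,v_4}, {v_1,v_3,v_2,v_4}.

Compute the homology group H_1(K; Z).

Take the total order v_0 < v_1 < v_2 < v_3 < v_4 on the vertex set. Then K (dimension 3) consists of the simplices:

  0-simplices (5): [v_0], [v_1], [v_2], [v_3], [v_4]
  1-simplices (10): [v_0,v_1], [v_0,v_2], [v_0,v_3], [v_0,v_4], [v_1,v_2], [v_1,v_3], [v_1,v_4], [v_2,v_3], [v_2,v_4], [v_3,v_4]
  2-simplices (10): [v_0,v_1,v_2], [v_0,v_1,v_3], [v_0,v_1,v_4], [v_0,v_2,v_3], [v_0,v_2,v_4], [v_0,v_3,v_4], [v_1,v_2,v_3], [v_1,v_2,v_4], [v_1,v_3,v_4], [v_2,v_3,v_4]
  3-simplices (5): [v_0,v_1,v_2,v_3], [v_0,v_1,v_2,v_4], [v_0,v_1,v_3,v_4], [v_0,v_2,v_3,v_4], [v_1,v_2,v_3,v_4]

giving chain groups C_0 ≅ Z^5, C_1 ≅ Z^10, C_2 ≅ Z^10, C_3 ≅ Z^5.

Boundary ∂_1: C_1 → C_0 is given by ∂[p,q] = [q] − [p].
The 5×10 boundary matrix has rank 4 and Smith normal form diag(1,1,1,1).

The boundary map ∂_2: C_2 → C_1 acts by ∂[p,q,r] = [q,r] − [p,r] + [p,q]. For instance
  ∂[v_1,v_3,v_4] = [v_3,v_4] − [v_1,v_4] + [v_1,v_3],
  ∂[v_2,v_3,v_4] = [v_3,v_4] − [v_2,v_4] + [v_2,v_3].
This gives a 10×10 integer matrix of rank 6; reducing to Smith normal form yields diagonal entries (1,1,1,1,1,1).

Boundary ∂_3: C_3 → C_2 sends each 3-simplex σ to the alternating sum Σ_i (−1)^i (σ with its i-th vertex removed). For instance
  ∂[v_1,v_2,v_3,v_4] = [v_2,v_3,v_4] − [v_1,v_3,v_4] + [v_1,v_2,v_4] − [v_1,v_2,v_3],
  ∂[v_0,v_1,v_2,v_3] = [v_1,v_2,v_3] − [v_0,v_2,v_3] + [v_0,v_1,v_3] − [v_0,v_1,v_2].
The 10×5 boundary matrix has rank 4 and Smith normal form diag(1,1,1,1).

Computing H_k = (kernel of ∂_k) / (image of ∂_{k+1}):

  H_1: rank ker ∂_1 − rank ∂_2 = (10 − 4) − 6 = 0, and the invariant factors of ∂_2 are all 1, so H_1 ≅ 0.

H_1 = 0.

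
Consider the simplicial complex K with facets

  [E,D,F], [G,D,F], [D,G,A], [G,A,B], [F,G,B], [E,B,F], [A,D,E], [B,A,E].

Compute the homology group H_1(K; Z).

Fix the vertex order A < B < D < E < F < G and write every simplex with vertices in increasing order. Then dim K = 2 and the simplices of K are:

  0-simplices (6): A, B, D, E, F, G
  1-simplices (12): AB, AD, AE, AG, BE, BF, BG, DE, DF, DG, EF, FG
  2-simplices (8): ABE, ABG, ADE, ADG, BEF, BFG, DEF, DFG

giving chain groups C_0 ≅ Z^6, C_1 ≅ Z^12, C_2 ≅ Z^8.

Boundary ∂_1: C_1 → C_0 maps an edge to its endpoints' difference, ∂[p,q] = q − p. For instance
  ∂AD = D − A.
As a 6×12 matrix over Z this has rank 5, with invariant factors (1,1,1,1,1).

Boundary ∂_2: C_2 → C_1 maps a triangle to the signed sum of its edges. For instance
  ∂BFG = FG − BG + BF,
  ∂DFG = FG − DG + DF.
The resulting 12×8 matrix has rank 7, and its Smith normal form has invariant factors (1,1,1,1,1,1,1).

Now H_k = ker ∂_k / im ∂_{k+1}, so:

  H_1: rank ker ∂_1 − rank ∂_2 = (12 − 5) − 7 = 0, and the invariant factors of ∂_2 are all 1, so H_1 = 0.

H_1 = 0.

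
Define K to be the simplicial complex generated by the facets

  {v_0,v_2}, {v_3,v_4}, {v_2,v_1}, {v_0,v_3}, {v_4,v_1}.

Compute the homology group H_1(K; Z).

H_1 ≅ Z.

Take the total order v_0 < v_1 < v_2 < v_3 < v_4 on the vertex set. Then K (dimension 1) consists of the simplices:

  0-simplices (5): [v_0], [v_1], [v_2], [v_3], [v_4]
  1-simplices (5): [v_0,v_2], [v_0,v_3], [v_1,v_2], [v_1,v_4], [v_3,v_4]

Hence C_0 ≅ Z^5, C_1 ≅ Z^5.

Boundary ∂_1: C_1 → C_0 is given by ∂[p,q] = [q] − [p]. For instance
  ∂[v_0,v_2] = [v_2] − [v_0].
The 5×5 boundary matrix has rank 4 and Smith normal form diag(1,1,1,1).

Now H_k = ker ∂_k / im ∂_{k+1}, so:

  H_1: rank ker ∂_1 − rank ∂_2 = (5 − 4) − 0 = 1, and there is no ∂_2, so H_1 = Z.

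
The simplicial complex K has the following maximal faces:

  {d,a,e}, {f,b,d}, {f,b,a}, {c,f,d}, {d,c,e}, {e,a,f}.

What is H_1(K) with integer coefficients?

H_1 ≅ Z.

Take the total order a < b < c < d < e < f on the vertex set. Then K (dimension 2) consists of the simplices:

  0-simplices (6): a, b, c, d, e, f
  1-simplices (12): ab, ad, ae, af, bd, bf, cd, ce, cf, de, df, ef
  2-simplices (6): abf, ade, aef, bdf, cde, cdf

so the chain groups are C_0 ≅ Z^6, C_1 ≅ Z^12, C_2 ≅ Z^6.

Boundary ∂_1: C_1 → C_0 sends each edge [p,q] (with p < q) to q − p.
The resulting 6×12 matrix has rank 5, and its Smith normal form has invariant factors (1,1,1,1,1).

The boundary map ∂_2: C_2 → C_1 sends each 2-simplex [p,q,r] to [q,r] − [p,r] + [p,q]. For instance
  ∂cdf = df − cf + cd,
  ∂abf = bf − af + ab.
The resulting 12×6 matrix has rank 6, and its Smith normal form has invariant factors (1,1,1,1,1,1).

Computing H_k = (kernel of ∂_k) / (image of ∂_{k+1}):

  H_1: rank ker ∂_1 − rank ∂_2 = (12 − 5) − 6 = 1, and the invariant factors of ∂_2 are all 1, so H_1 = Z.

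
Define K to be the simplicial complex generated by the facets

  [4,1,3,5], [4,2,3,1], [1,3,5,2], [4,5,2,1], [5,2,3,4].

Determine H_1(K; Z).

We work with the vertex ordering 1 < 2 < 3 < 4 < 5. The simplices of K, each written with vertices in increasing order, are:

  0-simplices (5): [1], [2], [3], [4], [5]
  1-simplices (10): [1,2], [1,3], [1,4], [1,5], [2,3], [2,4], [2,5], [3,4], [3,5], [4,5]
  2-simplices (10): [1,2,3], [1,2,4], [1,2,5], [1,3,4], [1,3,5], [1,4,5], [2,3,4], [2,3,5], [2,4,5], [3,4,5]
  3-simplices (5): [1,2,3,4], [1,2,3,5], [1,2,4,5], [1,3,4,5], [2,3,4,5]

Hence C_0 ≅ Z^5, C_1 ≅ Z^10, C_2 ≅ Z^10, C_3 ≅ Z^5.

The boundary map ∂_1: C_1 → C_0 sends each edge [p,q] (with p < q) to q − p. For instance
  ∂[2,3] = [3] − [2].
This gives a 5×10 integer matrix of rank 4; reducing to Smith normal form yields diagonal entries (1,1,1,1).

The boundary map ∂_2: C_2 → C_1 sends each 2-simplex [p,q,r] to [q,r] − [p,r] + [p,q]. For instance
  ∂[1,2,3] = [2,3] − [1,3] + [1,2],
  ∂[1,4,5] = [4,5] − [1,5] + [1,4].
The 10×10 boundary matrix has rank 6 and Smith normal form diag(1,1,1,1,1,1).

The boundary map ∂_3: C_3 → C_2 sends each 3-simplex σ to the alternating sum Σ_i (−1)^i (σ with its i-th vertex removed). For instance
  ∂[1,2,4,5] = [2,4,5] − [1,4,5] + [1,2,5] − [1,2,4],
  ∂[1,3,4,5] = [3,4,5] − [1,4,5] + [1,3,5] − [1,3,4].
The resulting 10×5 matrix has rank 4, and its Smith normal form has invariant factors (1,1,1,1).

Computing H_k = (kernel of ∂_k) / (image of ∂_{k+1}):

  H_1: rank ker ∂_1 − rank ∂_2 = (10 − 4) − 6 = 0, and the invariant factors of ∂_2 are all 1, so H_1 ≅ 0.

(K is a triangulation of the 3-sphere S^3.)

H_1 ≅ 0.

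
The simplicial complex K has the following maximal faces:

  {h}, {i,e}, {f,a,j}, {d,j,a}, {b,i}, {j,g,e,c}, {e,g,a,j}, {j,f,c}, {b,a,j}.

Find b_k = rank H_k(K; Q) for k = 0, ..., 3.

b_0 = 2, b_1 = 1, b_2 = 0, b_3 = 0.

Order the vertices as a < b < c < d < e < f < g < h < i < j. Listing each simplex with vertices in this order, K has dimension 3 with simplices:

  0-simplices (10): a, b, c, d, e, f, g, h, i, j
  1-simplices (18): ab, ad, ae, af, ag, aj, bi, bj, ce, cf, cg, cj, dj, eg, ei, ej, fj, gj
  2-simplices (11): abj, adj, aeg, aej, afj, agj, ceg, cej, cfj, cgj, egj
  3-simplices (2): aegj, cegj

so the chain groups are C_0 ≅ Z^10, C_1 ≅ Z^18, C_2 ≅ Z^11, C_3 ≅ Z^2.

Boundary ∂_1: C_1 → C_0 maps an edge to its endpoints' difference, ∂[p,q] = q − p. For instance
  ∂ei = i − e.
As a 10×18 matrix over Z this has rank 8, with invariant factors (1,1,1,1,1,1,1,1).

Boundary ∂_2: C_2 → C_1 sends each 2-simplex [p,q,r] to [q,r] − [p,r] + [p,q]. For instance
  ∂afj = fj − aj + af,
  ∂aej = ej − aj + ae.
This gives a 18×11 integer matrix of rank 9; reducing to Smith normal form yields diagonal entries (1,1,1,1,1,1,1,1,1).

Boundary ∂_3: C_3 → C_2 sends each 3-simplex σ to the alternating sum Σ_i (−1)^i (σ with its i-th vertex removed). For instance
  ∂cegj = egj − cgj + cej − ceg,
  ∂aegj = egj − agj + aej − aeg.
The 11×2 boundary matrix has rank 2 and Smith normal form diag(1,1).

Computing H_k = (kernel of ∂_k) / (image of ∂_{k+1}):

  H_0: rank C_0 − rank ∂_1 = 10 − 8 = 2, and the invariant factors of ∂_1 are all 1, so H_0 = Z^2.
  H_1: rank ker ∂_1 − rank ∂_2 = (18 − 8) − 9 = 1, and the invariant factors of ∂_2 are all 1, so H_1 = Z.
  H_2: rank ker ∂_2 − rank ∂_3 = (11 − 9) − 2 = 0, and the invariant factors of ∂_3 are all 1, so H_2 = 0.
  H_3: rank ker ∂_3 − rank ∂_4 = (2 − 2) − 0 = 0, and there is no ∂_4, so H_3 = 0.

Hence the Betti numbers are b_0 = 2, b_1 = 1, b_2 = 0, b_3 = 0.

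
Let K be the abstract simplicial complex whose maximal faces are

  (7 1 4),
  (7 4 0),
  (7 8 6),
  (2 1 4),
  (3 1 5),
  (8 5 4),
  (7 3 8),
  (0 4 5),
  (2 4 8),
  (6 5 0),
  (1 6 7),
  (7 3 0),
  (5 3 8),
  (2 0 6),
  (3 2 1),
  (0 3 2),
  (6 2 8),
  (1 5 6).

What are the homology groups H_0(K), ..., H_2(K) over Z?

H_0 = Z,  H_1 = Z^2,  H_2 = Z.

Order the vertices as 0 < 1 < 2 < 3 < 4 < 5 < 6 < 7 < 8. Listing each simplex with vertices in this order, K has dimension 2 with simplices:

  0-simplices (9): [0], [1], [2], [3], [4], [5], [6], [7], [8]
  1-simplices (27): (27 of them)
  2-simplices (18): [0,2,3], [0,2,6], [0,3,7], [0,4,5], [0,4,7], [0,5,6], [1,2,3], [1,2,4], [1,3,5], [1,4,7], [1,5,6], [1,6,7], [2,4,8], [2,6,8], [3,5,8], [3,7,8], [4,5,8], [6,7,8]

Hence C_0 ≅ Z^9, C_1 ≅ Z^27, C_2 ≅ Z^18.

Boundary ∂_1: C_1 → C_0 is given by ∂[p,q] = [q] − [p]. For instance
  ∂[6,8] = [8] − [6].
As a 9×27 matrix over Z this has rank 8, with invariant factors (1,1,1,1,1,1,1,1).

Boundary ∂_2: C_2 → C_1 sends each 2-simplex [p,q,r] to [q,r] − [p,r] + [p,q]. For instance
  ∂[0,3,7] = [3,7] − [0,7] + [0,3],
  ∂[1,2,4] = [2,4] − [1,4] + [1,2].
The 27×18 boundary matrix has rank 17 and Smith normal form diag(1,1,1,1,1,1,1,1,1,1,1,1,1,1,1,1,1).

Reading off H_k = ker ∂_k / im ∂_{k+1}:

  H_0: rank C_0 − rank ∂_1 = 9 − 8 = 1, and the invariant factors of ∂_1 are all 1, so H_0 = Z.
  H_1: rank ker ∂_1 − rank ∂_2 = (27 − 8) − 17 = 2, and the invariant factors of ∂_2 are all 1, so H_1 = Z^2.
  H_2: rank ker ∂_2 − rank ∂_3 = (18 − 17) − 0 = 1, and there is no ∂_3, so H_2 = Z.

(K is a triangulation of the torus T^2.)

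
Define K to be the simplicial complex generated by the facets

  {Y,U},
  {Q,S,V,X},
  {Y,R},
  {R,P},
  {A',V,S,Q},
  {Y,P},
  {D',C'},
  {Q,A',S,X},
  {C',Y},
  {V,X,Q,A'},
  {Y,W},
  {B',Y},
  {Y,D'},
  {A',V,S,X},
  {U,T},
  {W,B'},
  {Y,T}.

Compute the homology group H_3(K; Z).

H_3 = Z.

We work with the vertex ordering P < Q < R < S < T < U < V < W < X < Y < A' < B' < C' < D'. The simplices of K, each written with vertices in increasing order, are:

  0-simplices (14): [P], [Q], [R], [S], [T], [U], [V], [W], [X], [Y], [A'], [B'], [C'], [D']
  1-simplices (22): (22 of them)
  2-simplices (10): [Q,S,V], [Q,S,X], [Q,S,A'], [Q,V,X], [Q,V,A'], [Q,X,A'], [S,V,X], [S,V,A'], [S,X,A'], [V,X,A']
  3-simplices (5): [Q,S,V,X], [Q,S,V,A'], [Q,S,X,A'], [Q,V,X,A'], [S,V,X,A']

giving chain groups C_0 ≅ Z^14, C_1 ≅ Z^22, C_2 ≅ Z^10, C_3 ≅ Z^5.

Boundary ∂_1: C_1 → C_0 is given by ∂[p,q] = [q] − [p].
This gives a 14×22 integer matrix of rank 12; reducing to Smith normal form yields diagonal entries (1,1,1,1,1,1,1,1,1,1,1,1).

Boundary ∂_2: C_2 → C_1 maps a triangle to the signed sum of its edges. For instance
  ∂[S,V,X] = [V,X] − [S,X] + [S,V],
  ∂[Q,V,X] = [V,X] − [Q,X] + [Q,V].
As a 22×10 matrix over Z this has rank 6, with invariant factors (1,1,1,1,1,1).

∂_3: C_3 → C_2 sends each 3-simplex σ to the alternating sum Σ_i (−1)^i (σ with its i-th vertex removed). For instance
  ∂[Q,S,V,A'] = [S,V,A'] − [Q,V,A'] + [Q,S,A'] − [Q,S,V],
  ∂[S,V,X,A'] = [V,X,A'] − [S,X,A'] + [S,V,A'] − [S,V,X].
This gives a 10×5 integer matrix of rank 4; reducing to Smith normal form yields diagonal entries (1,1,1,1).

From H_k ≅ ker(∂_k) / im(∂_{k+1}) we obtain:

  H_3: rank ker ∂_3 − rank ∂_4 = (5 − 4) − 0 = 1, and there is no ∂_4, so H_3 = Z.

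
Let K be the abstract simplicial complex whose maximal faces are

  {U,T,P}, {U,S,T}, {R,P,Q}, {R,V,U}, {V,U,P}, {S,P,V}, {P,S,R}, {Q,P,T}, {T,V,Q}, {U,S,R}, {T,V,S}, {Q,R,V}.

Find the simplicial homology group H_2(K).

H_2 = 0.

We work with the vertex ordering P < Q < R < S < T < U < V. The simplices of K, each written with vertices in increasing order, are:

  0-simplices (7): P, Q, R, S, T, U, V
  1-simplices (18): PQ, PR, PS, PT, PU, PV, QR, QT, QV, RS, RU, RV, ST, SU, SV, TU, TV, UV
  2-simplices (12): PQR, PQT, PRS, PSV, PTU, PUV, QRV, QTV, RSU, RUV, STU, STV

Hence C_0 ≅ Z^7, C_1 ≅ Z^18, C_2 ≅ Z^12.

∂_1: C_1 → C_0 maps an edge to its endpoints' difference, ∂[p,q] = q − p. For instance
  ∂PR = R − P.
As a 7×18 matrix over Z this has rank 6, with invariant factors (1,1,1,1,1,1).

Boundary ∂_2: C_2 → C_1 sends each 2-simplex [p,q,r] to [q,r] − [p,r] + [p,q]. For instance
  ∂QTV = TV − QV + QT,
  ∂PTU = TU − PU + PT.
This gives a 18×12 integer matrix of rank 12; reducing to Smith normal form yields diagonal entries (1,1,1,1,1,1,1,1,1,1,1,2).

From H_k ≅ ker(∂_k) / im(∂_{k+1}) we obtain:

  H_2: rank ker ∂_2 − rank ∂_3 = (12 − 12) − 0 = 0, and there is no ∂_3, so H_2 = 0.

(K is a triangulation of the real projective plane RP^2.)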